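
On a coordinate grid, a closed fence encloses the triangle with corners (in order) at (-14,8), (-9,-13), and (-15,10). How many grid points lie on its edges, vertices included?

3

Summing gcd(|Δx|,|Δy|) over the edges gives the boundary count: gcd(5,21) + gcd(6,23) + gcd(1,2) = 1+1+1 = 3.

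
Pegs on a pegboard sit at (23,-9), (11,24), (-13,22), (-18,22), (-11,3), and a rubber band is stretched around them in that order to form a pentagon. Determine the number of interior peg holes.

The shoelace formula gives twice the area as |(23·24 − 11·(-9)) + (11·22 − (-13)·24) + ((-13)·22 − (-18)·22) + ((-18)·3 − (-11)·22) + ((-11)·(-9) − 23·3)| = 1533, so the area is 766.5.
The number of boundary lattice points is Σ gcd(|Δx|,|Δy|) = gcd(12,33) + gcd(24,2) + gcd(5,0) + gcd(7,19) + gcd(34,12) = 3+2+5+1+2 = 13.
By Pick's theorem A = I + B/2 − 1, so I = 766.5 − 13/2 + 1 = 761.

761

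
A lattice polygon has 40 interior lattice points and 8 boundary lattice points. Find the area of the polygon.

43

By Pick's theorem, A = I + B/2 − 1 = 40 + 8/2 − 1 = 43.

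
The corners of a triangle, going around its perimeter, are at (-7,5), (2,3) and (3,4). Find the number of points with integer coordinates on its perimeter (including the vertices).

Along each edge there are gcd(|Δx|,|Δy|)+1 lattice points, so counting each shared vertex once the boundary has gcd(9,2) + gcd(1,1) + gcd(10,1) = 1+1+1 = 3.

3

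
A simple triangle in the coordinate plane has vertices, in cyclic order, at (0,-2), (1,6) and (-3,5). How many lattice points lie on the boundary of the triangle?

3

Summing gcd(|Δx|,|Δy|) over the edges gives the boundary count: gcd(1,8) + gcd(4,1) + gcd(3,7) = 1+1+1 = 3.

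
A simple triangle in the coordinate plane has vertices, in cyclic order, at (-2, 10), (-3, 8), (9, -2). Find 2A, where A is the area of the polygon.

Using the shoelace formula, 2A = |[(-2)·8 − (-3)·10] + [(-3)·(-2) − 9·8] + [9·10 − (-2)·(-2)]| = 34, so the area is 17.

34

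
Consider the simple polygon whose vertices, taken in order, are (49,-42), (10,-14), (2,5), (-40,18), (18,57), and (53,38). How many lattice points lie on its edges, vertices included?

9

Summing gcd(|Δx|,|Δy|) over the edges gives the boundary count: gcd(39,28) + gcd(8,19) + gcd(42,13) + gcd(58,39) + gcd(35,19) + gcd(4,80) = 1+1+1+1+1+4 = 9.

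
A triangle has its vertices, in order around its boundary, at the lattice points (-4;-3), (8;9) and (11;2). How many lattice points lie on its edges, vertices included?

18

Along each edge there are gcd(|Δx|,|Δy|)+1 lattice points, so counting each shared vertex once the boundary has gcd(12,12) + gcd(3,7) + gcd(15,5) = 12+1+5 = 18.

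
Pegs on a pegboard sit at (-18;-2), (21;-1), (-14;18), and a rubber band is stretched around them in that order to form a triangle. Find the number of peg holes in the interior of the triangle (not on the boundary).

By the shoelace formula, twice the signed area is |[(-18)·(-1) − 21·(-2)] + [21·18 − (-14)·(-1)] + [(-14)·(-2) − (-18)·18]| = 776, so the area is 388.
Along each edge there are gcd(|Δx|,|Δy|)+1 lattice points, so counting each shared vertex once the boundary has gcd(39,1) + gcd(35,19) + gcd(4,20) = 1+1+4 = 6.
Pick's theorem gives I = A − B/2 + 1 = 388 − 6/2 + 1 = 386.

386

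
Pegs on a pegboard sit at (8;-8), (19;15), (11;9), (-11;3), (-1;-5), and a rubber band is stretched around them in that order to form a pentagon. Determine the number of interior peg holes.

254

The shoelace formula gives twice the area as |(8·15 − 19·(-8)) + (19·9 − 11·15) + (11·3 − (-11)·9) + ((-11)·(-5) − (-1)·3) + ((-1)·(-8) − 8·(-5))| = 516, so the area is 258.
Along each edge there are gcd(|Δx|,|Δy|)+1 lattice points, so counting each shared vertex once the boundary has gcd(11,23) + gcd(8,6) + gcd(22,6) + gcd(10,8) + gcd(9,3) = 1+2+2+2+3 = 10.
Pick's theorem gives I = A − B/2 + 1 = 258 − 10/2 + 1 = 254.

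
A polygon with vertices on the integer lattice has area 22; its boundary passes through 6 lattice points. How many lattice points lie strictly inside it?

20

From Pick's theorem, I = A − B/2 + 1 = 22 − 6/2 + 1 = 20.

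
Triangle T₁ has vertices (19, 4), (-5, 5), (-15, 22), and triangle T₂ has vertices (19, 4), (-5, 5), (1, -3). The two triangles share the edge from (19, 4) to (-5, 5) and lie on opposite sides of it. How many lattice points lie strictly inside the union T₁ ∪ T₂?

290

The union is the simple quadrilateral with vertices (19, 4), (-15, 22), (-5, 5), (1, -3) in order.
Using the shoelace formula, 2A = |(19·22 − (-15)·4) + ((-15)·5 − (-5)·22) + ((-5)·(-3) − 1·5) + (1·4 − 19·(-3))| = 584, so the area is 292.
Summing gcd(|Δx|,|Δy|) over the edges gives the boundary count: gcd(34,18) + gcd(10,17) + gcd(6,8) + gcd(18,7) = 2+1+2+1 = 6.
By Pick's theorem I = A − B/2 + 1 = 292 − 6/2 + 1 = 290.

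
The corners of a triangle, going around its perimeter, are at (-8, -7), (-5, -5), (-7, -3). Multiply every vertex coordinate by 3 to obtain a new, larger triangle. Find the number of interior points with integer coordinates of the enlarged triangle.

40

The shoelace formula gives twice the area as |[(-8)·(-5) − (-5)·(-7)] + [(-5)·(-3) − (-7)·(-5)] + [(-7)·(-7) − (-8)·(-3)]| = 10, so the area is 5.
Along each edge there are gcd(|Δx|,|Δy|)+1 lattice points, so counting each shared vertex once the boundary has gcd(3,2) + gcd(2,2) + gcd(1,4) = 1+2+1 = 4.
Scaling by 3 multiplies the area by 3² = 9 (so the new area is 45) and multiplies the boundary lattice-point count by 3, giving 12.
By Pick's theorem, the interior count of the dilated polygon is 45 − 12/2 + 1 = 40.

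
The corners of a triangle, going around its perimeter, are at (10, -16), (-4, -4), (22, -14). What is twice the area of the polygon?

The shoelace formula gives twice the area as |(10·(-4) − (-4)·(-16)) + ((-4)·(-14) − 22·(-4)) + (22·(-16) − 10·(-14))| = 172, so the area is 86.

172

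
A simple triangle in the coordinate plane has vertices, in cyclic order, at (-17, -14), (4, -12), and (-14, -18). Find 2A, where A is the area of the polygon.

By the shoelace formula, twice the signed area is |((-17)·(-12) − 4·(-14)) + (4·(-18) − (-14)·(-12)) + ((-14)·(-14) − (-17)·(-18))| = 90, so the area is 45.

90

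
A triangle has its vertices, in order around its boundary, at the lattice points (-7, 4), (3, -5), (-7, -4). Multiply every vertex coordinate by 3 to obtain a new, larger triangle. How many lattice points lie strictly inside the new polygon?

By the shoelace formula, twice the signed area is |[(-7)·(-5) − 3·4] + [3·(-4) − (-7)·(-5)] + [(-7)·4 − (-7)·(-4)]| = 80, so the area is 40.
Summing gcd(|Δx|,|Δy|) over the edges gives the boundary count: gcd(10,9) + gcd(10,1) + gcd(0,8) = 1+1+8 = 10.
Scaling by 3 multiplies the area by 3² = 9 (so the new area is 360) and multiplies the boundary lattice-point count by 3, giving 30.
By Pick's theorem, the interior count of the dilated polygon is 360 − 30/2 + 1 = 346.

346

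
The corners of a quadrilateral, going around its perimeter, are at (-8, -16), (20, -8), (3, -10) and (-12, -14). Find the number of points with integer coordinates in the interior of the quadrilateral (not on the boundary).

60

By the shoelace formula, twice the signed area is |[(-8)·(-8) − 20·(-16)] + [20·(-10) − 3·(-8)] + [3·(-14) − (-12)·(-10)] + [(-12)·(-16) − (-8)·(-14)]| = 126, so the area is 63.
Along each edge there are gcd(|Δx|,|Δy|)+1 lattice points, so counting each shared vertex once the boundary has gcd(28,8) + gcd(17,2) + gcd(15,4) + gcd(4,2) = 4+1+1+2 = 8.
Pick's theorem gives I = A − B/2 + 1 = 63 − 8/2 + 1 = 60.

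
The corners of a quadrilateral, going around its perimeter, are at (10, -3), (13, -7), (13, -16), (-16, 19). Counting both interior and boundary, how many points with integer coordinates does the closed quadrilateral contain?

Using the shoelace formula, 2A = |(10·(-7) − 13·(-3)) + (13·(-16) − 13·(-7)) + (13·19 − (-16)·(-16)) + ((-16)·(-3) − 10·19)| = 299, so the area is 149.5.
Along each edge there are gcd(|Δx|,|Δy|)+1 lattice points, so counting each shared vertex once the boundary has gcd(3,4) + gcd(0,9) + gcd(29,35) + gcd(26,22) = 1+9+1+2 = 13.
Pick's theorem gives I = A − B/2 + 1 = 149.5 − 13/2 + 1 = 144, so the closed region contains I + B = 144 + 13 = 157 lattice points.

157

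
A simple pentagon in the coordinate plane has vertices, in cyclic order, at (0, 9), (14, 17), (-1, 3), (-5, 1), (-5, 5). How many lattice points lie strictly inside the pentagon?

55

Using the shoelace formula, 2A = |(0·17 − 14·9) + (14·3 − (-1)·17) + ((-1)·1 − (-5)·3) + ((-5)·5 − (-5)·1) + ((-5)·9 − 0·5)| = 118, so the area is 59.
The number of boundary lattice points is Σ gcd(|Δx|,|Δy|) = gcd(14,8) + gcd(15,14) + gcd(4,2) + gcd(0,4) + gcd(5,4) = 2+1+2+4+1 = 10.
Pick's theorem gives I = A − B/2 + 1 = 59 − 10/2 + 1 = 55.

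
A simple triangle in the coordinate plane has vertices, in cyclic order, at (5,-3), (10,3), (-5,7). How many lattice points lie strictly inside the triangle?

By the shoelace formula, twice the signed area is |[5·3 − 10·(-3)] + [10·7 − (-5)·3] + [(-5)·(-3) − 5·7]| = 110, so the area is 55.
The number of boundary lattice points is Σ gcd(|Δx|,|Δy|) = gcd(5,6) + gcd(15,4) + gcd(10,10) = 1+1+10 = 12.
By Pick's theorem A = I + B/2 − 1, so I = 55 − 12/2 + 1 = 50.

50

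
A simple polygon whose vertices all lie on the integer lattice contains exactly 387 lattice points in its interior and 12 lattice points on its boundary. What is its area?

392

Pick's theorem states A = I + B/2 − 1, so A = 387 + 12/2 − 1 = 392.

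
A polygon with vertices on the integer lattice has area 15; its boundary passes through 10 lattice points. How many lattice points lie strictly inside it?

From Pick's theorem, I = A − B/2 + 1 = 15 − 10/2 + 1 = 11.

11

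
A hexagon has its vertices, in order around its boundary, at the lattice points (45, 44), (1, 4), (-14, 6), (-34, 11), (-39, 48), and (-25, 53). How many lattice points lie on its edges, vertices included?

13

The number of boundary lattice points is Σ gcd(|Δx|,|Δy|) = gcd(44,40) + gcd(15,2) + gcd(20,5) + gcd(5,37) + gcd(14,5) + gcd(70,9) = 4+1+5+1+1+1 = 13.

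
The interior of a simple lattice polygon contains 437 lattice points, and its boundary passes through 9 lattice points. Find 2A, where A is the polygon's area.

Pick's theorem states A = I + B/2 − 1, so A = 437 + 9/2 − 1 = 881/2.
Hence 2A = 881.

881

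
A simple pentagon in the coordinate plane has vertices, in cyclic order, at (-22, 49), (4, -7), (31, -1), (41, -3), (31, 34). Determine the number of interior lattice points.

The shoelace formula gives twice the area as |[(-22)·(-7) − 4·49] + [4·(-1) − 31·(-7)] + [31·(-3) − 41·(-1)] + [41·34 − 31·(-3)] + [31·49 − (-22)·34]| = 3873, so the area is 1936.5.
The number of boundary lattice points is Σ gcd(|Δx|,|Δy|) = gcd(26,56) + gcd(27,6) + gcd(10,2) + gcd(10,37) + gcd(53,15) = 2+3+2+1+1 = 9.
Pick's theorem gives I = A − B/2 + 1 = 1936.5 − 9/2 + 1 = 1933.

1933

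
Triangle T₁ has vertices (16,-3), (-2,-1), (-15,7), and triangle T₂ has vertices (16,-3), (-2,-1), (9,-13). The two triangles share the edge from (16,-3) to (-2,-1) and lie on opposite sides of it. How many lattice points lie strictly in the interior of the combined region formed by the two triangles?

155

The union is the simple quadrilateral with vertices (16,-3), (-15,7), (-2,-1), (9,-13) in order.
The shoelace formula gives twice the area as |[16·7 − (-15)·(-3)] + [(-15)·(-1) − (-2)·7] + [(-2)·(-13) − 9·(-1)] + [9·(-3) − 16·(-13)]| = 312, so the area is 156.
The number of boundary lattice points is Σ gcd(|Δx|,|Δy|) = gcd(31,10) + gcd(13,8) + gcd(11,12) + gcd(7,10) = 1+1+1+1 = 4.
By Pick's theorem I = A − B/2 + 1 = 156 − 4/2 + 1 = 155.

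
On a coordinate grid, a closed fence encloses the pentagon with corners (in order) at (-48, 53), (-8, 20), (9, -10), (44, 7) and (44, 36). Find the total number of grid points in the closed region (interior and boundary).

Using the shoelace formula, 2A = |((-48)·20 − (-8)·53) + ((-8)·(-10) − 9·20) + (9·7 − 44·(-10)) + (44·36 − 44·7) + (44·53 − (-48)·36)| = 5203, so the area is 5203/2.
The number of boundary lattice points is Σ gcd(|Δx|,|Δy|) = gcd(40,33) + gcd(17,30) + gcd(35,17) + gcd(0,29) + gcd(92,17) = 1+1+1+29+1 = 33.
Pick's theorem gives I = A − B/2 + 1 = 5203/2 − 33/2 + 1 = 2586, so the closed region contains I + B = 2586 + 33 = 2619 lattice points.

2619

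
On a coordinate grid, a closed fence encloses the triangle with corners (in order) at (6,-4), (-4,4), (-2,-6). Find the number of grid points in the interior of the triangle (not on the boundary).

40

Using the shoelace formula, 2A = |[6·4 − (-4)·(-4)] + [(-4)·(-6) − (-2)·4] + [(-2)·(-4) − 6·(-6)]| = 84, so the area is 42.
The number of boundary lattice points is Σ gcd(|Δx|,|Δy|) = gcd(10,8) + gcd(2,10) + gcd(8,2) = 2+2+2 = 6.
Pick's theorem gives I = A − B/2 + 1 = 42 − 6/2 + 1 = 40.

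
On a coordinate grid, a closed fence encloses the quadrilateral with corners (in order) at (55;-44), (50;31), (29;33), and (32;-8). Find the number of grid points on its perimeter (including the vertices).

Summing gcd(|Δx|,|Δy|) over the edges gives the boundary count: gcd(5,75) + gcd(21,2) + gcd(3,41) + gcd(23,36) = 5+1+1+1 = 8.

8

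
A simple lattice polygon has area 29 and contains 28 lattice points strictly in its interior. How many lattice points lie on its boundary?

4

Pick's theorem gives A = I + B/2 − 1, so B = 2(A − I + 1) = 2(29 − 28 + 1) = 4.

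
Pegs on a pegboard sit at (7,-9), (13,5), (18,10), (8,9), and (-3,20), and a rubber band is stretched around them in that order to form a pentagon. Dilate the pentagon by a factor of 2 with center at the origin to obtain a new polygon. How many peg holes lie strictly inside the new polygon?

677

Using the shoelace formula, 2A = |(7·5 − 13·(-9)) + (13·10 − 18·5) + (18·9 − 8·10) + (8·20 − (-3)·9) + ((-3)·(-9) − 7·20)| = 348, so the area is 174.
The number of boundary lattice points is Σ gcd(|Δx|,|Δy|) = gcd(6,14) + gcd(5,5) + gcd(10,1) + gcd(11,11) + gcd(10,29) = 2+5+1+11+1 = 20.
Scaling by 2 multiplies the area by 2² = 4 (so the new area is 696) and multiplies the boundary lattice-point count by 2, giving 40.
By Pick's theorem, the interior count of the dilated polygon is 696 − 40/2 + 1 = 677.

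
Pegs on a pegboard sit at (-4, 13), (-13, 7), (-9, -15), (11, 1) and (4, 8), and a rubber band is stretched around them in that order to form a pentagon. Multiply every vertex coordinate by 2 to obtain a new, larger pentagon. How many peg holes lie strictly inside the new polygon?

Using the shoelace formula, 2A = |((-4)·7 − (-13)·13) + ((-13)·(-15) − (-9)·7) + ((-9)·1 − 11·(-15)) + (11·8 − 4·1) + (4·13 − (-4)·8)| = 723, so the area is 361.5.
The number of boundary lattice points is Σ gcd(|Δx|,|Δy|) = gcd(9,6) + gcd(4,22) + gcd(20,16) + gcd(7,7) + gcd(8,5) = 3+2+4+7+1 = 17.
Scaling by 2 multiplies the area by 2² = 4 (so the new area is 1446) and multiplies the boundary lattice-point count by 2, giving 34.
By Pick's theorem, the interior count of the dilated polygon is 1446 − 34/2 + 1 = 1430.

1430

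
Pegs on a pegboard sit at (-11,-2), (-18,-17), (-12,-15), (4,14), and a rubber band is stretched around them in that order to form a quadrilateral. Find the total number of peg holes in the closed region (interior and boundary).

The shoelace formula gives twice the area as |((-11)·(-17) − (-18)·(-2)) + ((-18)·(-15) − (-12)·(-17)) + ((-12)·14 − 4·(-15)) + (4·(-2) − (-11)·14)| = 255, so the area is 255/2.
Summing gcd(|Δx|,|Δy|) over the edges gives the boundary count: gcd(7,15) + gcd(6,2) + gcd(16,29) + gcd(15,16) = 1+2+1+1 = 5.
Pick's theorem gives I = A − B/2 + 1 = 255/2 − 5/2 + 1 = 126, so the closed region contains I + B = 126 + 5 = 131 lattice points.

131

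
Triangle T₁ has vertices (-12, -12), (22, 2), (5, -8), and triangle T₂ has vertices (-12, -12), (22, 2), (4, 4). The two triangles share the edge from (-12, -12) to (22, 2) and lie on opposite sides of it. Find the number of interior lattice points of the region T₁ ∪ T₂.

202

The union is the simple quadrilateral with vertices (-12, -12), (5, -8), (22, 2), (4, 4) in order.
The shoelace formula gives twice the area as |((-12)·(-8) − 5·(-12)) + (5·2 − 22·(-8)) + (22·4 − 4·2) + (4·(-12) − (-12)·4)| = 422, so the area is 211.
Summing gcd(|Δx|,|Δy|) over the edges gives the boundary count: gcd(17,4) + gcd(17,10) + gcd(18,2) + gcd(16,16) = 1+1+2+16 = 20.
By Pick's theorem I = A − B/2 + 1 = 211 − 20/2 + 1 = 202.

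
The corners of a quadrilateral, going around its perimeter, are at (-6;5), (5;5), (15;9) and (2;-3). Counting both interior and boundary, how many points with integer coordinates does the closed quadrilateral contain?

90

By the shoelace formula, twice the signed area is |((-6)·5 − 5·5) + (5·9 − 15·5) + (15·(-3) − 2·9) + (2·5 − (-6)·(-3))| = 156, so the area is 78.
The number of boundary lattice points is Σ gcd(|Δx|,|Δy|) = gcd(11,0) + gcd(10,4) + gcd(13,12) + gcd(8,8) = 11+2+1+8 = 22.
Pick's theorem gives I = A − B/2 + 1 = 78 − 22/2 + 1 = 68, so the closed region contains I + B = 68 + 22 = 90 lattice points.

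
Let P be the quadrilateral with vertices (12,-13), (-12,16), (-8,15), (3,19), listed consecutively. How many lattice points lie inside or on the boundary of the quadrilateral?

The shoelace formula gives twice the area as |[12·16 − (-12)·(-13)] + [(-12)·15 − (-8)·16] + [(-8)·19 − 3·15] + [3·(-13) − 12·19]| = 480, so the area is 240.
Along each edge there are gcd(|Δx|,|Δy|)+1 lattice points, so counting each shared vertex once the boundary has gcd(24,29) + gcd(4,1) + gcd(11,4) + gcd(9,32) = 1+1+1+1 = 4.
Pick's theorem gives I = A − B/2 + 1 = 240 − 4/2 + 1 = 239, so the closed region contains I + B = 239 + 4 = 243 lattice points.

243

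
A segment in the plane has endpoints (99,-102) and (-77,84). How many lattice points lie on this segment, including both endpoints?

The number of lattice points on a segment between lattice points is gcd(|Δx|,|Δy|) + 1 = gcd(176,186) + 1 = 2 + 1 = 3.

3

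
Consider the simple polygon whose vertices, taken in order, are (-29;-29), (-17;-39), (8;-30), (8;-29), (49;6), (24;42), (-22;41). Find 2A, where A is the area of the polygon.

The shoelace formula gives twice the area as |[(-29)·(-39) − (-17)·(-29)] + [(-17)·(-30) − 8·(-39)] + [8·(-29) − 8·(-30)] + [8·6 − 49·(-29)] + [49·42 − 24·6] + [24·41 − (-22)·42] + [(-22)·(-29) − (-29)·41]| = 8586, so the area is 4293.

8586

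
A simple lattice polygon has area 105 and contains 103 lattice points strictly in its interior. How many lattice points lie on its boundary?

6

Pick's theorem gives A = I + B/2 − 1, so B = 2(A − I + 1) = 2(105 − 103 + 1) = 6.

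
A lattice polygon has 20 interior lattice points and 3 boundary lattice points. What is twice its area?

41

Pick's theorem states A = I + B/2 − 1, so A = 20 + 3/2 − 1 = 41/2.
Hence 2A = 41.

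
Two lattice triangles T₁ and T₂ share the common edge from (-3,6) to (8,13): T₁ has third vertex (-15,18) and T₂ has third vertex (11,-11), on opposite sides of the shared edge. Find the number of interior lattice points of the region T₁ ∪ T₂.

243

The union is the simple quadrilateral with vertices (-3,6), (-15,18), (8,13), (11,-11) in order.
Using the shoelace formula, 2A = |((-3)·18 − (-15)·6) + ((-15)·13 − 8·18) + (8·(-11) − 11·13) + (11·6 − (-3)·(-11))| = 501, so the area is 250.5.
Along each edge there are gcd(|Δx|,|Δy|)+1 lattice points, so counting each shared vertex once the boundary has gcd(12,12) + gcd(23,5) + gcd(3,24) + gcd(14,17) = 12+1+3+1 = 17.
By Pick's theorem I = A − B/2 + 1 = 250.5 − 17/2 + 1 = 243.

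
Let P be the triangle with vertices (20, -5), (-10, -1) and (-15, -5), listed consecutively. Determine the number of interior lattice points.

The shoelace formula gives twice the area as |(20·(-1) − (-10)·(-5)) + ((-10)·(-5) − (-15)·(-1)) + ((-15)·(-5) − 20·(-5))| = 140, so the area is 70.
Summing gcd(|Δx|,|Δy|) over the edges gives the boundary count: gcd(30,4) + gcd(5,4) + gcd(35,0) = 2+1+35 = 38.
Pick's theorem gives I = A − B/2 + 1 = 70 − 38/2 + 1 = 52.

52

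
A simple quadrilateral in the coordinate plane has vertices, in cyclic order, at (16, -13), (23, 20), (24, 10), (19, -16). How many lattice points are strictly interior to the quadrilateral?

96

By the shoelace formula, twice the signed area is |(16·20 − 23·(-13)) + (23·10 − 24·20) + (24·(-16) − 19·10) + (19·(-13) − 16·(-16))| = 196, so the area is 98.
The number of boundary lattice points is Σ gcd(|Δx|,|Δy|) = gcd(7,33) + gcd(1,10) + gcd(5,26) + gcd(3,3) = 1+1+1+3 = 6.
By Pick's theorem A = I + B/2 − 1, so I = 98 − 6/2 + 1 = 96.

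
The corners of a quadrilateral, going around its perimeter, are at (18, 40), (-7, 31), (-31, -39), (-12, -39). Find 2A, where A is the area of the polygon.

By the shoelace formula, twice the signed area is |(18·31 − (-7)·40) + ((-7)·(-39) − (-31)·31) + ((-31)·(-39) − (-12)·(-39)) + ((-12)·40 − 18·(-39))| = 3035, so the area is 1517.5.

3035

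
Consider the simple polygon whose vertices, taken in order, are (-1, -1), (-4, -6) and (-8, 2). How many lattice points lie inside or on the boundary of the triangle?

26

Using the shoelace formula, 2A = |((-1)·(-6) − (-4)·(-1)) + ((-4)·2 − (-8)·(-6)) + ((-8)·(-1) − (-1)·2)| = 44, so the area is 22.
Summing gcd(|Δx|,|Δy|) over the edges gives the boundary count: gcd(3,5) + gcd(4,8) + gcd(7,3) = 1+4+1 = 6.
Pick's theorem gives I = A − B/2 + 1 = 22 − 6/2 + 1 = 20, so the closed region contains I + B = 20 + 6 = 26 lattice points.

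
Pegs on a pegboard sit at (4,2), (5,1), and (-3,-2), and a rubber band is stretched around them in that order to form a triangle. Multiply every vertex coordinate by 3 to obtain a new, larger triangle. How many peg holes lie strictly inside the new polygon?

46

By the shoelace formula, twice the signed area is |(4·1 − 5·2) + (5·(-2) − (-3)·1) + ((-3)·2 − 4·(-2))| = 11, so the area is 5.5.
The number of boundary lattice points is Σ gcd(|Δx|,|Δy|) = gcd(1,1) + gcd(8,3) + gcd(7,4) = 1+1+1 = 3.
Scaling by 3 multiplies the area by 3² = 9 (so the new area is 49.5) and multiplies the boundary lattice-point count by 3, giving 9.
By Pick's theorem, the interior count of the dilated polygon is 49.5 − 9/2 + 1 = 46.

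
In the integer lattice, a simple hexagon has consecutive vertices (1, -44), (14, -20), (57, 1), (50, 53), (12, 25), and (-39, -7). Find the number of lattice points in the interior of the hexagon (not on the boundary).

3972

By the shoelace formula, twice the signed area is |(1·(-20) − 14·(-44)) + (14·1 − 57·(-20)) + (57·53 − 50·1) + (50·25 − 12·53) + (12·(-7) − (-39)·25) + ((-39)·(-44) − 1·(-7))| = 7949, so the area is 7949/2.
Along each edge there are gcd(|Δx|,|Δy|)+1 lattice points, so counting each shared vertex once the boundary has gcd(13,24) + gcd(43,21) + gcd(7,52) + gcd(38,28) + gcd(51,32) + gcd(40,37) = 1+1+1+2+1+1 = 7.
Pick's theorem gives I = A − B/2 + 1 = 7949/2 − 7/2 + 1 = 3972.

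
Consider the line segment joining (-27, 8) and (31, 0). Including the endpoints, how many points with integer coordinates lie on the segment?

3

The number of lattice points on a segment between lattice points is gcd(|Δx|,|Δy|) + 1 = gcd(58,8) + 1 = 2 + 1 = 3.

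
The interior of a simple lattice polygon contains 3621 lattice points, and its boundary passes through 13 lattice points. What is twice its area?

By Pick's theorem, A = I + B/2 − 1 = 3621 + 13/2 − 1 = 7253/2.
Hence 2A = 7253.

7253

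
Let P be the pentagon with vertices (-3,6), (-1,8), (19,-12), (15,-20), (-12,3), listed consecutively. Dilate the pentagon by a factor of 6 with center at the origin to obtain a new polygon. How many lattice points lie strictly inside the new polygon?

10999

Using the shoelace formula, 2A = |((-3)·8 − (-1)·6) + ((-1)·(-12) − 19·8) + (19·(-20) − 15·(-12)) + (15·3 − (-12)·(-20)) + ((-12)·6 − (-3)·3)| = 616, so the area is 308.
Along each edge there are gcd(|Δx|,|Δy|)+1 lattice points, so counting each shared vertex once the boundary has gcd(2,2) + gcd(20,20) + gcd(4,8) + gcd(27,23) + gcd(9,3) = 2+20+4+1+3 = 30.
Scaling by 6 multiplies the area by 6² = 36 (so the new area is 11088) and multiplies the boundary lattice-point count by 6, giving 180.
By Pick's theorem, the interior count of the dilated polygon is 11088 − 180/2 + 1 = 10999.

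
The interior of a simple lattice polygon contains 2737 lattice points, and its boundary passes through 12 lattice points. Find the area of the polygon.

Pick's theorem states A = I + B/2 − 1, so A = 2737 + 12/2 − 1 = 2742.

2742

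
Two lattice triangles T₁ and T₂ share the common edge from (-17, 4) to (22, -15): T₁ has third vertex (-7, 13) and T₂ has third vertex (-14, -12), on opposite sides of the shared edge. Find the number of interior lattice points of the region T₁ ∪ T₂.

552

The union is the simple quadrilateral with vertices (-17, 4), (-7, 13), (22, -15), (-14, -12) in order.
By the shoelace formula, twice the signed area is |[(-17)·13 − (-7)·4] + [(-7)·(-15) − 22·13] + [22·(-12) − (-14)·(-15)] + [(-14)·4 − (-17)·(-12)]| = 1108, so the area is 554.
The number of boundary lattice points is Σ gcd(|Δx|,|Δy|) = gcd(10,9) + gcd(29,28) + gcd(36,3) + gcd(3,16) = 1+1+3+1 = 6.
By Pick's theorem I = A − B/2 + 1 = 554 − 6/2 + 1 = 552.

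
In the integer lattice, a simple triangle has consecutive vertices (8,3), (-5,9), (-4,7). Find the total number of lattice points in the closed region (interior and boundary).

14

By the shoelace formula, twice the signed area is |(8·9 − (-5)·3) + ((-5)·7 − (-4)·9) + ((-4)·3 − 8·7)| = 20, so the area is 10.
Along each edge there are gcd(|Δx|,|Δy|)+1 lattice points, so counting each shared vertex once the boundary has gcd(13,6) + gcd(1,2) + gcd(12,4) = 1+1+4 = 6.
Pick's theorem gives I = A − B/2 + 1 = 10 − 6/2 + 1 = 8, so the closed region contains I + B = 8 + 6 = 14 lattice points.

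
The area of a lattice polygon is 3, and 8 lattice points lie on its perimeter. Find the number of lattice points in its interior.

0

Pick's theorem A = I + B/2 − 1 rearranges to I = A − B/2 + 1 = 3 − 8/2 + 1 = 0.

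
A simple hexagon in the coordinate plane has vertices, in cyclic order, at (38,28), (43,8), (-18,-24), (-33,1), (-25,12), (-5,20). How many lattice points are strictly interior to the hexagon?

2147

Using the shoelace formula, 2A = |(38·8 − 43·28) + (43·(-24) − (-18)·8) + ((-18)·1 − (-33)·(-24)) + ((-33)·12 − (-25)·1) + ((-25)·20 − (-5)·12) + ((-5)·28 − 38·20)| = 4309, so the area is 2154.5.
Summing gcd(|Δx|,|Δy|) over the edges gives the boundary count: gcd(5,20) + gcd(61,32) + gcd(15,25) + gcd(8,11) + gcd(20,8) + gcd(43,8) = 5+1+5+1+4+1 = 17.
Pick's theorem gives I = A − B/2 + 1 = 2154.5 − 17/2 + 1 = 2147.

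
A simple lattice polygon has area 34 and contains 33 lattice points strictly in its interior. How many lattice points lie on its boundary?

4

Pick's theorem gives A = I + B/2 − 1, so B = 2(A − I + 1) = 2(34 − 33 + 1) = 4.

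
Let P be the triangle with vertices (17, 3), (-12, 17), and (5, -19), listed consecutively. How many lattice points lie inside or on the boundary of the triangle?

By the shoelace formula, twice the signed area is |[17·17 − (-12)·3] + [(-12)·(-19) − 5·17] + [5·3 − 17·(-19)]| = 806, so the area is 403.
The number of boundary lattice points is Σ gcd(|Δx|,|Δy|) = gcd(29,14) + gcd(17,36) + gcd(12,22) = 1+1+2 = 4.
Pick's theorem gives I = A − B/2 + 1 = 403 − 4/2 + 1 = 402, so the closed region contains I + B = 402 + 4 = 406 lattice points.

406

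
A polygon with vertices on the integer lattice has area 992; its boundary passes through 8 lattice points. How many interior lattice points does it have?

989

Pick's theorem A = I + B/2 − 1 rearranges to I = A − B/2 + 1 = 992 − 8/2 + 1 = 989.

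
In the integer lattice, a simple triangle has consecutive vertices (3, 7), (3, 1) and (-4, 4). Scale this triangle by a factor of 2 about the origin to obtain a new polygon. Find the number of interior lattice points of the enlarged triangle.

77

The shoelace formula gives twice the area as |(3·1 − 3·7) + (3·4 − (-4)·1) + ((-4)·7 − 3·4)| = 42, so the area is 21.
Along each edge there are gcd(|Δx|,|Δy|)+1 lattice points, so counting each shared vertex once the boundary has gcd(0,6) + gcd(7,3) + gcd(7,3) = 6+1+1 = 8.
Scaling by 2 multiplies the area by 2² = 4 (so the new area is 84) and multiplies the boundary lattice-point count by 2, giving 16.
By Pick's theorem, the interior count of the dilated polygon is 84 − 16/2 + 1 = 77.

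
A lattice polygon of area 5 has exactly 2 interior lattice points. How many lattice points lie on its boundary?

8

Pick's theorem gives A = I + B/2 − 1, so B = 2(A − I + 1) = 2(5 − 2 + 1) = 8.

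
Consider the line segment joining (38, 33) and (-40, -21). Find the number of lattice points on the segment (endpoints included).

7

The number of lattice points on a segment between lattice points is gcd(|Δx|,|Δy|) + 1 = gcd(78,54) + 1 = 6 + 1 = 7.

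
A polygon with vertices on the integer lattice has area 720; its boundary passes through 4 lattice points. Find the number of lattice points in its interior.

719

Pick's theorem A = I + B/2 − 1 rearranges to I = A − B/2 + 1 = 720 − 4/2 + 1 = 719.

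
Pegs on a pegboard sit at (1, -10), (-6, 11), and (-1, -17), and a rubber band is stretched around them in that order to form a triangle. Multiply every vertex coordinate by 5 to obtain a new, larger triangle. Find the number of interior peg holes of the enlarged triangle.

1116

The shoelace formula gives twice the area as |[1·11 − (-6)·(-10)] + [(-6)·(-17) − (-1)·11] + [(-1)·(-10) − 1·(-17)]| = 91, so the area is 91/2.
The number of boundary lattice points is Σ gcd(|Δx|,|Δy|) = gcd(7,21) + gcd(5,28) + gcd(2,7) = 7+1+1 = 9.
Scaling by 5 multiplies the area by 5² = 25 (so the new area is 2275/2) and multiplies the boundary lattice-point count by 5, giving 45.
By Pick's theorem, the interior count of the dilated polygon is 2275/2 − 45/2 + 1 = 1116.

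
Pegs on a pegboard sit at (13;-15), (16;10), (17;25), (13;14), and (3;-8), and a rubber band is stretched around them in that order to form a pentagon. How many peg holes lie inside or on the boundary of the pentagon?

The shoelace formula gives twice the area as |[13·10 − 16·(-15)] + [16·25 − 17·10] + [17·14 − 13·25] + [13·(-8) − 3·14] + [3·(-15) − 13·(-8)]| = 426, so the area is 213.
Along each edge there are gcd(|Δx|,|Δy|)+1 lattice points, so counting each shared vertex once the boundary has gcd(3,25) + gcd(1,15) + gcd(4,11) + gcd(10,22) + gcd(10,7) = 1+1+1+2+1 = 6.
Pick's theorem gives I = A − B/2 + 1 = 213 − 6/2 + 1 = 211, so the closed region contains I + B = 211 + 6 = 217 lattice points.

217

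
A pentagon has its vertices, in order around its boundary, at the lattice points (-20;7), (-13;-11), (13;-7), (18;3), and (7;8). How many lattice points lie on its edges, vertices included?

10

Along each edge there are gcd(|Δx|,|Δy|)+1 lattice points, so counting each shared vertex once the boundary has gcd(7,18) + gcd(26,4) + gcd(5,10) + gcd(11,5) + gcd(27,1) = 1+2+5+1+1 = 10.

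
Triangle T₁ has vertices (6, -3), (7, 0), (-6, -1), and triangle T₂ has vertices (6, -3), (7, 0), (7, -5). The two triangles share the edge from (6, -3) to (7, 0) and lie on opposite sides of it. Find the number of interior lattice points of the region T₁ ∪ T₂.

The union is the simple quadrilateral with vertices (6, -3), (-6, -1), (7, 0), (7, -5) in order.
Using the shoelace formula, 2A = |[6·(-1) − (-6)·(-3)] + [(-6)·0 − 7·(-1)] + [7·(-5) − 7·0] + [7·(-3) − 6·(-5)]| = 43, so the area is 21.5.
The number of boundary lattice points is Σ gcd(|Δx|,|Δy|) = gcd(12,2) + gcd(13,1) + gcd(0,5) + gcd(1,2) = 2+1+5+1 = 9.
By Pick's theorem I = A − B/2 + 1 = 21.5 − 9/2 + 1 = 18.

18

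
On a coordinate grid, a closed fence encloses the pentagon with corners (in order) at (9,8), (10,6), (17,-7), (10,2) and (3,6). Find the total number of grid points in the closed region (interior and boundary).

39

By the shoelace formula, twice the signed area is |(9·6 − 10·8) + (10·(-7) − 17·6) + (17·2 − 10·(-7)) + (10·6 − 3·2) + (3·8 − 9·6)| = 70, so the area is 35.
Summing gcd(|Δx|,|Δy|) over the edges gives the boundary count: gcd(1,2) + gcd(7,13) + gcd(7,9) + gcd(7,4) + gcd(6,2) = 1+1+1+1+2 = 6.
Pick's theorem gives I = A − B/2 + 1 = 35 − 6/2 + 1 = 33, so the closed region contains I + B = 33 + 6 = 39 lattice points.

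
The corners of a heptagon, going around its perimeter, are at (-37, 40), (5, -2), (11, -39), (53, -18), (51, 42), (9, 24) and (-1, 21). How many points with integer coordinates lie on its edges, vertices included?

Along each edge there are gcd(|Δx|,|Δy|)+1 lattice points, so counting each shared vertex once the boundary has gcd(42,42) + gcd(6,37) + gcd(42,21) + gcd(2,60) + gcd(42,18) + gcd(10,3) + gcd(36,19) = 42+1+21+2+6+1+1 = 74.

74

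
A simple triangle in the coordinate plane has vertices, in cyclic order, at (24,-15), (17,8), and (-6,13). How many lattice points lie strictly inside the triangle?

By the shoelace formula, twice the signed area is |[24·8 − 17·(-15)] + [17·13 − (-6)·8] + [(-6)·(-15) − 24·13]| = 494, so the area is 247.
Along each edge there are gcd(|Δx|,|Δy|)+1 lattice points, so counting each shared vertex once the boundary has gcd(7,23) + gcd(23,5) + gcd(30,28) = 1+1+2 = 4.
By Pick's theorem A = I + B/2 − 1, so I = 247 − 4/2 + 1 = 246.

246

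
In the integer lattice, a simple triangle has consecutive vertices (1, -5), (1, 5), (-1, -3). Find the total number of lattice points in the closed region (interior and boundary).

By the shoelace formula, twice the signed area is |(1·5 − 1·(-5)) + (1·(-3) − (-1)·5) + ((-1)·(-5) − 1·(-3))| = 20, so the area is 10.
Summing gcd(|Δx|,|Δy|) over the edges gives the boundary count: gcd(0,10) + gcd(2,8) + gcd(2,2) = 10+2+2 = 14.
Pick's theorem gives I = A − B/2 + 1 = 10 − 14/2 + 1 = 4, so the closed region contains I + B = 4 + 14 = 18 lattice points.

18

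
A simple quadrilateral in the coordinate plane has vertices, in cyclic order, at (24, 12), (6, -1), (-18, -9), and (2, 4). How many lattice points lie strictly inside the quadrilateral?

By the shoelace formula, twice the signed area is |(24·(-1) − 6·12) + (6·(-9) − (-18)·(-1)) + ((-18)·4 − 2·(-9)) + (2·12 − 24·4)| = 294, so the area is 147.
Along each edge there are gcd(|Δx|,|Δy|)+1 lattice points, so counting each shared vertex once the boundary has gcd(18,13) + gcd(24,8) + gcd(20,13) + gcd(22,8) = 1+8+1+2 = 12.
Pick's theorem gives I = A − B/2 + 1 = 147 − 12/2 + 1 = 142.

142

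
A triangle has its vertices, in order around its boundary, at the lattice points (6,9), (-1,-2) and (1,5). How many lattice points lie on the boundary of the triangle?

Along each edge there are gcd(|Δx|,|Δy|)+1 lattice points, so counting each shared vertex once the boundary has gcd(7,11) + gcd(2,7) + gcd(5,4) = 1+1+1 = 3.

3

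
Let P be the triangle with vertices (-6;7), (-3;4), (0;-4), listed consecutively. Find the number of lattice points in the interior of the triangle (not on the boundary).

The shoelace formula gives twice the area as |((-6)·4 − (-3)·7) + ((-3)·(-4) − 0·4) + (0·7 − (-6)·(-4))| = 15, so the area is 7.5.
Along each edge there are gcd(|Δx|,|Δy|)+1 lattice points, so counting each shared vertex once the boundary has gcd(3,3) + gcd(3,8) + gcd(6,11) = 3+1+1 = 5.
Pick's theorem gives I = A − B/2 + 1 = 7.5 − 5/2 + 1 = 6.

6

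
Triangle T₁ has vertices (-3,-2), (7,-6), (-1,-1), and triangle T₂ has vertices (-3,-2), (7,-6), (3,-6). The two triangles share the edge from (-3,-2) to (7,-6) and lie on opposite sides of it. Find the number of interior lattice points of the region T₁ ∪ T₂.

14

The union is the simple quadrilateral with vertices (-3,-2), (-1,-1), (7,-6), (3,-6) in order.
Using the shoelace formula, 2A = |((-3)·(-1) − (-1)·(-2)) + ((-1)·(-6) − 7·(-1)) + (7·(-6) − 3·(-6)) + (3·(-2) − (-3)·(-6))| = 34, so the area is 17.
Along each edge there are gcd(|Δx|,|Δy|)+1 lattice points, so counting each shared vertex once the boundary has gcd(2,1) + gcd(8,5) + gcd(4,0) + gcd(6,4) = 1+1+4+2 = 8.
By Pick's theorem I = A − B/2 + 1 = 17 − 8/2 + 1 = 14.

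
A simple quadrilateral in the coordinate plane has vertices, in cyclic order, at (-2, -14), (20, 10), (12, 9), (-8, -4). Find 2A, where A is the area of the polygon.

The shoelace formula gives twice the area as |((-2)·10 − 20·(-14)) + (20·9 − 12·10) + (12·(-4) − (-8)·9) + ((-8)·(-14) − (-2)·(-4))| = 448, so the area is 224.

448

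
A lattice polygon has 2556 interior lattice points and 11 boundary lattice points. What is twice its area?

5121

By Pick's theorem, A = I + B/2 − 1 = 2556 + 11/2 − 1 = 5121/2.
Hence 2A = 5121.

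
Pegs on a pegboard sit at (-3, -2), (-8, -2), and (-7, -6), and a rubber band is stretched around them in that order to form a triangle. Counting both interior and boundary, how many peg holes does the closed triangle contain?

16

The shoelace formula gives twice the area as |((-3)·(-2) − (-8)·(-2)) + ((-8)·(-6) − (-7)·(-2)) + ((-7)·(-2) − (-3)·(-6))| = 20, so the area is 10.
Summing gcd(|Δx|,|Δy|) over the edges gives the boundary count: gcd(5,0) + gcd(1,4) + gcd(4,4) = 5+1+4 = 10.
Pick's theorem gives I = A − B/2 + 1 = 10 − 10/2 + 1 = 6, so the closed region contains I + B = 6 + 10 = 16 lattice points.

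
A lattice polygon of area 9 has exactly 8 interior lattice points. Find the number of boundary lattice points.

Pick's theorem gives A = I + B/2 − 1, so B = 2(A − I + 1) = 2(9 − 8 + 1) = 4.

4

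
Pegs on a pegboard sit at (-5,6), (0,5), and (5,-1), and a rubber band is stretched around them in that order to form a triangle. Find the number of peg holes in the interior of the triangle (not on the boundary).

12

By the shoelace formula, twice the signed area is |((-5)·5 − 0·6) + (0·(-1) − 5·5) + (5·6 − (-5)·(-1))| = 25, so the area is 25/2.
Summing gcd(|Δx|,|Δy|) over the edges gives the boundary count: gcd(5,1) + gcd(5,6) + gcd(10,7) = 1+1+1 = 3.
Pick's theorem gives I = A − B/2 + 1 = 25/2 − 3/2 + 1 = 12.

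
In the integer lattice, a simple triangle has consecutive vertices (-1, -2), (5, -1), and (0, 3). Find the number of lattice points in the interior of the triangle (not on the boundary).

14

Using the shoelace formula, 2A = |[(-1)·(-1) − 5·(-2)] + [5·3 − 0·(-1)] + [0·(-2) − (-1)·3]| = 29, so the area is 29/2.
Along each edge there are gcd(|Δx|,|Δy|)+1 lattice points, so counting each shared vertex once the boundary has gcd(6,1) + gcd(5,4) + gcd(1,5) = 1+1+1 = 3.
By Pick's theorem A = I + B/2 − 1, so I = 29/2 − 3/2 + 1 = 14.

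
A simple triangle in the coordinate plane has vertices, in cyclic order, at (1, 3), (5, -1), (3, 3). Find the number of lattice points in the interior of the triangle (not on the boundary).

1

By the shoelace formula, twice the signed area is |[1·(-1) − 5·3] + [5·3 − 3·(-1)] + [3·3 − 1·3]| = 8, so the area is 4.
The number of boundary lattice points is Σ gcd(|Δx|,|Δy|) = gcd(4,4) + gcd(2,4) + gcd(2,0) = 4+2+2 = 8.
By Pick's theorem A = I + B/2 − 1, so I = 4 − 8/2 + 1 = 1.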